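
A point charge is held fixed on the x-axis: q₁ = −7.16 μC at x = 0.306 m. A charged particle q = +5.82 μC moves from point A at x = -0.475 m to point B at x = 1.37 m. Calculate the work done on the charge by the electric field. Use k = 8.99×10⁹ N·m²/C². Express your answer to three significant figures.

The work done by the electric force is W_field = −ΔU = −q(V_B − V_A) = q(V_A − V_B).
At A: distance to the source charge is 0.781 m; V_A = kq₁/r = -8.24×10⁴ V.
At B: distance to the source charge is 1.06 m; V_B = kq₁/r = -6.05×10⁴ V.
ΔV = V_B − V_A = 2.19×10⁴ V.
W_field = −qΔV = −(5.82×10⁻⁶ C)(2.19×10⁴ V) = -0.128 J.

-0.128 J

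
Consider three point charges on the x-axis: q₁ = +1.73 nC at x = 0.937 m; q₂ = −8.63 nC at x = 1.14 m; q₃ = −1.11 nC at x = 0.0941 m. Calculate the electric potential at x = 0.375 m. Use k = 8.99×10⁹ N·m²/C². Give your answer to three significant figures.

The total potential is the scalar sum of each charge's contribution, V = Σ kqᵢ/rᵢ.
Distances from the field point to each charge: r₁ = 0.562 m, r₂ = 0.765 m, r₃ = 0.281 m.
V = k[(1.73×10⁻⁹)/(0.562) + (-8.63×10⁻⁹)/(0.765) + (-1.11×10⁻⁹)/(0.281)] = -109 V.

-109 V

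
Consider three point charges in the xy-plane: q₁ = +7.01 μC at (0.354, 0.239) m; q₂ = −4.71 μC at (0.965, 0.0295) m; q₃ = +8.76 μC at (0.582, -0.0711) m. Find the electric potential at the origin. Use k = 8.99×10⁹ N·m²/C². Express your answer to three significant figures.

2.38×10⁵ V

Electric potential is a scalar, so the contributions from each charge add algebraically: V = Σ kqᵢ/rᵢ.
Distances from the field point to each charge: r₁ = 0.427 m, r₂ = 0.965 m, r₃ = 0.586 m.
V = k[(7.01×10⁻⁶)/(0.427) + (-4.71×10⁻⁶)/(0.965) + (8.76×10⁻⁶)/(0.586)] = 2.38×10⁵ V.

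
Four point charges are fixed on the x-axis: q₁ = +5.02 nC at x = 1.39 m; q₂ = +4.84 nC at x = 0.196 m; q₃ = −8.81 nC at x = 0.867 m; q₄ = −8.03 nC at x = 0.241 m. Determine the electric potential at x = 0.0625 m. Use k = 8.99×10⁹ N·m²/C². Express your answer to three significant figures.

-143 V

Electric potential is a scalar, so the contributions from each charge add algebraically: V = Σ kqᵢ/rᵢ.
Distances from the field point to each charge: r₁ = 1.33 m, r₂ = 0.134 m, r₃ = 0.804 m, r₄ = 0.178 m.
V = k[(5.02×10⁻⁹)/(1.33) + (4.84×10⁻⁹)/(0.134) + (-8.81×10⁻⁹)/(0.804) + (-8.03×10⁻⁹)/(0.178)] = -143 V.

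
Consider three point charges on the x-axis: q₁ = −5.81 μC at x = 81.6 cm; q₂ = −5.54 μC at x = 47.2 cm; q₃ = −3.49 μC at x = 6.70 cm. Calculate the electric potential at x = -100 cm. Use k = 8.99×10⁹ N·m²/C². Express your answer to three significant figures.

Electric potential is a scalar, so the contributions from each charge add algebraically: V = Σ kqᵢ/rᵢ.
Distances from the field point to each charge: r₁ = 1.82 m, r₂ = 1.47 m, r₃ = 1.07 m.
V = k[(-5.81×10⁻⁶)/(1.82) + (-5.54×10⁻⁶)/(1.47) + (-3.49×10⁻⁶)/(1.07)] = -9.20×10⁴ V.

-9.20×10⁴ V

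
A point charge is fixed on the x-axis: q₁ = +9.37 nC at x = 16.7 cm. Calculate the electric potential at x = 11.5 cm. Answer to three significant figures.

The total potential is the scalar sum of each charge's contribution, V = Σ kqᵢ/rᵢ.
V = k[(9.37×10⁻⁹)/(0.0520)] = 1620 V.

1620 V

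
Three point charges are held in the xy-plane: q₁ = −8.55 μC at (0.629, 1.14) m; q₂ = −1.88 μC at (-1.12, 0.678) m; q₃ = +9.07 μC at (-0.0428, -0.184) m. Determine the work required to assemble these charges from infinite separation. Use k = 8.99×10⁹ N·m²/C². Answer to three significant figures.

-0.501 J

The work to assemble the configuration equals its total potential energy, U = Σ kqᵢqⱼ/rᵢⱼ over all pairs.
Pair separations: r₁₂ = 1.81 m, r₁₃ = 1.48 m, r₂₃ = 1.38 m.
U = (0.0799) + (-0.470) + (-0.111) = -0.501 J.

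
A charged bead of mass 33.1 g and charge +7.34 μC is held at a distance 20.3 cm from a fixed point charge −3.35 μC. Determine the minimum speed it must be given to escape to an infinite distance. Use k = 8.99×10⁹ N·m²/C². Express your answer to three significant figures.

To just escape, total mechanical energy must reach zero at infinity: ½mv²_min + U = 0, so ½mv²_min = −U = |kQq|/r.
|U| = |kQq|/r = (8.99×10⁹ N·m²/C²)(3.35×10⁻⁶)(7.34×10⁻⁶)/(0.203) = 1.09 J.
v_min = √(2|U|/m) = √(2·1.09/0.0331) = 8.11 m/s.

8.11 m/s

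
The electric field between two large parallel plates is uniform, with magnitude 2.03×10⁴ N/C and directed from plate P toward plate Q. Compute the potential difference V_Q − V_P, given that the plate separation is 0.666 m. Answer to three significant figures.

In a uniform field, potential decreases in the direction of E: ΔV = −E·d for a displacement d parallel to E.
Going from P to Q is a displacement of 0.666 m along the field, so V_Q − V_P = −Ed = -1.35×10⁴ V.

-1.35×10⁴ V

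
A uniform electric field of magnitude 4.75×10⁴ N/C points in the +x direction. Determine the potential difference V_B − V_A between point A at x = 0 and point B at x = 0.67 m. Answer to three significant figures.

-3.18×10⁴ V

In a uniform field, potential decreases in the direction of E: V_B − V_A = −E·Δx.
V_B − V_A = −(4.75×10⁴ V/m)(0.670 m) = -3.18×10⁴ V.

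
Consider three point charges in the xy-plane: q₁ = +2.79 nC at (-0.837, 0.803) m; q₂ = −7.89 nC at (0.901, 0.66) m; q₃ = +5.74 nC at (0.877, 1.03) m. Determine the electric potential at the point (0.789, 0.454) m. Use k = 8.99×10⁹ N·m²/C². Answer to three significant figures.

The total potential is the scalar sum of each charge's contribution, V = Σ kqᵢ/rᵢ.
Distances from the field point to each charge: r₁ = 1.66 m, r₂ = 0.234 m, r₃ = 0.583 m.
V = k[(2.79×10⁻⁹)/(1.66) + (-7.89×10⁻⁹)/(0.234) + (5.74×10⁻⁹)/(0.583)] = -199 V.

-199 V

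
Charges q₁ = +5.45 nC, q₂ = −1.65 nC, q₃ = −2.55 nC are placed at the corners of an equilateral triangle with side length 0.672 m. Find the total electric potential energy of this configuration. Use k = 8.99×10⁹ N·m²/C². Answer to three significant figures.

The work to assemble the configuration equals its total potential energy, U = Σ kqᵢqⱼ/rᵢⱼ over all pairs.
All three pair separations equal the side length, 0.672 m.
U = (-1.20×10⁻⁷) + (-1.86×10⁻⁷) + (5.63×10⁻⁸) = -2.50×10⁻⁷ J.

-2.50×10⁻⁷ J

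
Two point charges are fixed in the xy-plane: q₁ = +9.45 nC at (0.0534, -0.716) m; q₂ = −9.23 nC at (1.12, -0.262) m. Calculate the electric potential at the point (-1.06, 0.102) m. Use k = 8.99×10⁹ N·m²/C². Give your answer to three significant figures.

23.9 V

Electric potential is a scalar, so the contributions from each charge add algebraically: V = Σ kqᵢ/rᵢ.
Distances from the field point to each charge: r₁ = 1.38 m, r₂ = 2.21 m.
V = k[(9.45×10⁻⁹)/(1.38) + (-9.23×10⁻⁹)/(2.21)] = 23.9 V.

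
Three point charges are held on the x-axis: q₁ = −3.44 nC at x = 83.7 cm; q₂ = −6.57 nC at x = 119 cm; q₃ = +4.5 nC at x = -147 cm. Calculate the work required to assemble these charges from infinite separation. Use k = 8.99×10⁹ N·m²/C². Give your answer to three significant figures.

4.15×10⁻⁷ J

The assembly work is the sum of pairwise potential energies, U = Σ_{i<j} kqᵢqⱼ/rᵢⱼ.
Pair separations: r₁₂ = 0.353 m, r₁₃ = 2.31 m, r₂₃ = 2.66 m.
U = (5.76×10⁻⁷) + (-6.03×10⁻⁸) + (-9.99×10⁻⁸) = 4.15×10⁻⁷ J.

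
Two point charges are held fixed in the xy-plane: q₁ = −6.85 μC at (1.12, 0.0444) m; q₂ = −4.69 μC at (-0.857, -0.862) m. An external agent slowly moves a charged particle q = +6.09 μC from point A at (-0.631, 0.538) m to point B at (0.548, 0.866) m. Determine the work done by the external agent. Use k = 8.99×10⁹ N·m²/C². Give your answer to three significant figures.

For quasistatic motion the external work equals the change in potential energy: W_ext = qΔV = q(V_B − V_A).
At A: distances to the source charges are 1.82 m, 1.42 m; V_A = Σ kqᵢ/rᵢ = -6.36×10⁴ V.
At B: distances to the source charges are 1.00 m, 2.23 m; V_B = Σ kqᵢ/rᵢ = -8.04×10⁴ V.
ΔV = V_B − V_A = -1.69×10⁴ V.
W_ext = qΔV = (6.09×10⁻⁶ C)(-1.69×10⁴ V) = -0.103 J.

-0.103 J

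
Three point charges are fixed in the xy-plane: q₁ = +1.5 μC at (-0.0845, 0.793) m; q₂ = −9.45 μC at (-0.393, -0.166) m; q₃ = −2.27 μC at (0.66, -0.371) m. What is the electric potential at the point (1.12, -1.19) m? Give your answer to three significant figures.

-6.24×10⁴ V

The total potential is the scalar sum of each charge's contribution, V = Σ kqᵢ/rᵢ.
Distances from the field point to each charge: r₁ = 2.32 m, r₂ = 1.83 m, r₃ = 0.939 m.
V = k[(1.50×10⁻⁶)/(2.32) + (-9.45×10⁻⁶)/(1.83) + (-2.27×10⁻⁶)/(0.939)] = -6.24×10⁴ V.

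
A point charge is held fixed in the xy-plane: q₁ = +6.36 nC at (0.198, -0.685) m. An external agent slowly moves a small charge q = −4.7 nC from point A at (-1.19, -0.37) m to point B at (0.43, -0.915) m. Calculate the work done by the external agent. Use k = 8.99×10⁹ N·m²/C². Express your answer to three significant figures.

-6.34×10⁻⁷ J

For quasistatic motion the external work equals the change in potential energy: W_ext = qΔV = q(V_B − V_A).
At A: distance to the source charge is 1.42 m; V_A = kq₁/r = 40.2 V.
At B: distance to the source charge is 0.327 m; V_B = kq₁/r = 175 V.
ΔV = V_B − V_A = 135 V.
W_ext = qΔV = (-4.70×10⁻⁹ C)(135 V) = -6.34×10⁻⁷ J.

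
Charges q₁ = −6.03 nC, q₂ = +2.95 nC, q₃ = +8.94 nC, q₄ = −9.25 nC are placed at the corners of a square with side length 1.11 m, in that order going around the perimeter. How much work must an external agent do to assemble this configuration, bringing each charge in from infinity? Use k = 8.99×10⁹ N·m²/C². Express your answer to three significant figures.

-6.13×10⁻⁷ J

The assembly work is the sum of pairwise potential energies, U = Σ_{i<j} kqᵢqⱼ/rᵢⱼ.
The four side pairs have separation 1.11 m and the two diagonal pairs 1.57 m.
Summing all 6 pair terms gives U = -6.13×10⁻⁷ J.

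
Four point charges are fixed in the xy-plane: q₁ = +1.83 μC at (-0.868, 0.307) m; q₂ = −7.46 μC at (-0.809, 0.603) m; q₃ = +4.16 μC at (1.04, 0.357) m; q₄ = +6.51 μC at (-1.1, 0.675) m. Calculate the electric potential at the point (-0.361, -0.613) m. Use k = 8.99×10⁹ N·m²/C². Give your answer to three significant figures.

The total potential is the scalar sum of each charge's contribution, V = Σ kqᵢ/rᵢ.
Distances from the field point to each charge: r₁ = 1.05 m, r₂ = 1.30 m, r₃ = 1.70 m, r₄ = 1.48 m.
V = k[(1.83×10⁻⁶)/(1.05) + (-7.46×10⁻⁶)/(1.30) + (4.16×10⁻⁶)/(1.70) + (6.51×10⁻⁶)/(1.48)] = 2.53×10⁴ V.

2.53×10⁴ V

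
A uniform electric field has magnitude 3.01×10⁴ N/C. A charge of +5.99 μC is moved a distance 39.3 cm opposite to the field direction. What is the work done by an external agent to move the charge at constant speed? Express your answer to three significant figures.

0.0709 J

The potential change for a displacement 39.3 cm opposite to the field direction is ΔV = +Ed = 1.18×10⁴ V.
W_ext = qΔV = 0.0709 J.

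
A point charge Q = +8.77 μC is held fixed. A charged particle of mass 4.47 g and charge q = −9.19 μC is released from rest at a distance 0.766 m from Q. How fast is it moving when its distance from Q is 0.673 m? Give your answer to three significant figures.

7.65 m/s

Only the electrostatic force acts, so mechanical energy is conserved: ½mv² = U₁ − U₂ = kQq(1/r₁ − 1/r₂).
U₁ − U₂ = (8.99×10⁹ N·m²/C²)(8.77×10⁻⁶ C)(-9.19×10⁻⁶ C)(1/0.766 − 1/0.673) = 0.131 J.
v = √(2·0.131/4.47×10⁻³) = 7.65 m/s.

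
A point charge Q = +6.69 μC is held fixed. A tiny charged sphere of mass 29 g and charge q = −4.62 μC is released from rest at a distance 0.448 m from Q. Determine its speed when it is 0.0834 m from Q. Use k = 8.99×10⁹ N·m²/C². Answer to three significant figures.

13.7 m/s

Only the electrostatic force acts, so mechanical energy is conserved: ½mv² = U₁ − U₂ = kQq(1/r₁ − 1/r₂).
U₁ − U₂ = (8.99×10⁹ N·m²/C²)(6.69×10⁻⁶ C)(-4.62×10⁻⁶ C)(1/0.448 − 1/0.0834) = 2.71 J.
v = √(2·2.71/0.0290) = 13.7 m/s.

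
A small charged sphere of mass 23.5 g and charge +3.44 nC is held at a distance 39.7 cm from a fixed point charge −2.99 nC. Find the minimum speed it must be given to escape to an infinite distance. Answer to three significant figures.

4.45×10⁻³ m/s

To just escape, total mechanical energy must reach zero at infinity: ½mv²_min + U = 0, so ½mv²_min = −U = |kQq|/r.
|U| = |kQq|/r = (8.99×10⁹ N·m²/C²)(2.99×10⁻⁹)(3.44×10⁻⁹)/(0.397) = 2.33×10⁻⁷ J.
v_min = √(2|U|/m) = √(2·2.33×10⁻⁷/0.0235) = 4.45×10⁻³ m/s.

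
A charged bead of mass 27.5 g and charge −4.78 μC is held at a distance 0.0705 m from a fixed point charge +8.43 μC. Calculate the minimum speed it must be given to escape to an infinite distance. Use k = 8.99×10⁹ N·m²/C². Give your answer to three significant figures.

To just escape, total mechanical energy must reach zero at infinity: ½mv²_min + U = 0, so ½mv²_min = −U = |kQq|/r.
|U| = |kQq|/r = (8.99×10⁹ N·m²/C²)(8.43×10⁻⁶)(4.78×10⁻⁶)/(0.0705) = 5.14 J.
v_min = √(2|U|/m) = √(2·5.14/0.0275) = 19.3 m/s.

19.3 m/s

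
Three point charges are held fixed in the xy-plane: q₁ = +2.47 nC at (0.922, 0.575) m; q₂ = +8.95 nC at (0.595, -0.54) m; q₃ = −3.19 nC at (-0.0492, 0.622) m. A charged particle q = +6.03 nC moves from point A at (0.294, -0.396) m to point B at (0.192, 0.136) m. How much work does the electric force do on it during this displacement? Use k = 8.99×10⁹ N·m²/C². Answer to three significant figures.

9.54×10⁻⁷ J

The work done by the electric force is W_field = −ΔU = −q(V_B − V_A) = q(V_A − V_B).
At A: distances to the source charges are 1.16 m, 0.334 m, 1.07 m; V_A = Σ kqᵢ/rᵢ = 234 V.
At B: distances to the source charges are 0.852 m, 0.787 m, 0.543 m; V_B = Σ kqᵢ/rᵢ = 75.4 V.
ΔV = V_B − V_A = -158 V.
W_field = −qΔV = −(6.03×10⁻⁹ C)(-158 V) = 9.54×10⁻⁷ J.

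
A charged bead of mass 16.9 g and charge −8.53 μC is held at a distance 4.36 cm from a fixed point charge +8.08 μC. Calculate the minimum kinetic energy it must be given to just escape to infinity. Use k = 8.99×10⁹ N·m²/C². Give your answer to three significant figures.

14.2 J

To just escape, total mechanical energy must reach zero at infinity: ½mv²_min + U = 0, so ½mv²_min = −U = |kQq|/r.
|U| = |kQq|/r = (8.99×10⁹ N·m²/C²)(8.08×10⁻⁶)(8.53×10⁻⁶)/(0.0436) = 14.2 J.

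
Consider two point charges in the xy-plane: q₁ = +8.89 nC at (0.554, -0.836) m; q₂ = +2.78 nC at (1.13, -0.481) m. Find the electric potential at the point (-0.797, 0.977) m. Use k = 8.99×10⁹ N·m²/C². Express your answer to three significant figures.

The total potential is the scalar sum of each charge's contribution, V = Σ kqᵢ/rᵢ.
Distances from the field point to each charge: r₁ = 2.26 m, r₂ = 2.42 m.
V = k[(8.89×10⁻⁹)/(2.26) + (2.78×10⁻⁹)/(2.42)] = 45.7 V.

45.7 V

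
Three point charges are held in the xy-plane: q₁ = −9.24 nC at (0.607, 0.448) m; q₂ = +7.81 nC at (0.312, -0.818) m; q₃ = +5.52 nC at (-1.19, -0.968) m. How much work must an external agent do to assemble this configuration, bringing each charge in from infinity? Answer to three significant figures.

The assembly work is the sum of pairwise potential energies, U = Σ_{i<j} kqᵢqⱼ/rᵢⱼ.
Pair separations: r₁₂ = 1.30 m, r₁₃ = 2.29 m, r₂₃ = 1.51 m.
U = (-4.99×10⁻⁷) + (-2.00×10⁻⁷) + (2.57×10⁻⁷) = -4.43×10⁻⁷ J.

-4.43×10⁻⁷ J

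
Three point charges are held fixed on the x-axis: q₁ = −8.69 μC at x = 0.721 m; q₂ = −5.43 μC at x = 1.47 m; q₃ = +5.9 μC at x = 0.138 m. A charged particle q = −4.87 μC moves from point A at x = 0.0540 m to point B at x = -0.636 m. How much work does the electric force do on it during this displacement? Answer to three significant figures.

The work done by the electric force is W_field = −ΔU = −q(V_B − V_A) = q(V_A − V_B).
At A: distances to the source charges are 0.667 m, 1.42 m, 0.0840 m; V_A = Σ kqᵢ/rᵢ = 4.80×10⁵ V.
At B: distances to the source charges are 1.36 m, 2.11 m, 0.774 m; V_B = Σ kqᵢ/rᵢ = -1.22×10⁴ V.
ΔV = V_B − V_A = -4.92×10⁵ V.
W_field = −qΔV = −(-4.87×10⁻⁶ C)(-4.92×10⁵ V) = -2.40 J.

-2.40 J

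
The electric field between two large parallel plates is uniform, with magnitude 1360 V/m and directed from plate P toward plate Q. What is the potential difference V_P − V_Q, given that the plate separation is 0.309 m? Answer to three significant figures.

420 V

In a uniform field, potential decreases in the direction of E: ΔV = −E·d for a displacement d parallel to E.
Going from Q to P is a displacement of 0.309 m opposite to the field, so V_P − V_Q = +Ed = 420 V.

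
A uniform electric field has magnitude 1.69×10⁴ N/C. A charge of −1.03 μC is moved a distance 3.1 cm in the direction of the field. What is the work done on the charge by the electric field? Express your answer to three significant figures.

-5.40×10⁻⁴ J

The potential change for a displacement 3.1 cm in the direction of the field is ΔV = −Ed = -524 V.
W_field = −qΔV = -5.40×10⁻⁴ J.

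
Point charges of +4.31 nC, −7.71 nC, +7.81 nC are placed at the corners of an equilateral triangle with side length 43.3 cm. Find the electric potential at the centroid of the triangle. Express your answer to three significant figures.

The total potential is the scalar sum of each charge's contribution, V = Σ kqᵢ/rᵢ.
The distance from each vertex to the centroid is a/√3 = 0.250 m.
V = k[(4.31×10⁻⁹)/(0.250) + (-7.71×10⁻⁹)/(0.250) + (7.81×10⁻⁹)/(0.250)] = 159 V.

159 V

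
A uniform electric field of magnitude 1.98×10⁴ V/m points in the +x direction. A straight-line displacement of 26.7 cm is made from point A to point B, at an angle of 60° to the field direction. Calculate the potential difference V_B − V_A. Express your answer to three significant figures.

Only the component of displacement along E changes the potential: ΔV = −E·d·cosθ.
ΔV = −(1.98×10⁴ V/m)(0.267 m)cos60° = -2640 V.

-2640 V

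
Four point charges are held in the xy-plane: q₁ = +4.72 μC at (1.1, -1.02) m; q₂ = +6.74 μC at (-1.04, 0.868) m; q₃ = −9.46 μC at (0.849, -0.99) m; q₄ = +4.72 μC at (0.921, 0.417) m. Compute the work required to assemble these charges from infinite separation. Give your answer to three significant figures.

-1.71 J

The work to assemble the configuration equals its total potential energy, U = Σ kqᵢqⱼ/rᵢⱼ over all pairs.
Pair separations: r₁₂ = 2.85 m, r₁₃ = 0.253 m, r₁₄ = 1.45 m, r₂₃ = 2.65 m, r₂₄ = 2.01 m, r₃₄ = 1.41 m.
Summing all 6 pair terms gives U = -1.71 J.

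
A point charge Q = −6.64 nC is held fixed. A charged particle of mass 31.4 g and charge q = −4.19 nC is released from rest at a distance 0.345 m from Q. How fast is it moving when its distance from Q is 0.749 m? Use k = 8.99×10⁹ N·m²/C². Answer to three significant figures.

Only the electrostatic force acts, so mechanical energy is conserved: ½mv² = U₁ − U₂ = kQq(1/r₁ − 1/r₂).
U₁ − U₂ = (8.99×10⁹ N·m²/C²)(-6.64×10⁻⁹ C)(-4.19×10⁻⁹ C)(1/0.345 − 1/0.749) = 3.91×10⁻⁷ J.
v = √(2·3.91×10⁻⁷/0.0314) = 4.99×10⁻³ m/s.

4.99×10⁻³ m/s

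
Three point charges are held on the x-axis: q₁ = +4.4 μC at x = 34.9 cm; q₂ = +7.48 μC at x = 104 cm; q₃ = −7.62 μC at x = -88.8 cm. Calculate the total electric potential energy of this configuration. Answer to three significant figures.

-0.0813 J

The work to assemble the configuration equals its total potential energy, U = Σ kqᵢqⱼ/rᵢⱼ over all pairs.
Pair separations: r₁₂ = 0.691 m, r₁₃ = 1.24 m, r₂₃ = 1.93 m.
U = (0.428) + (-0.244) + (-0.266) = -0.0813 J.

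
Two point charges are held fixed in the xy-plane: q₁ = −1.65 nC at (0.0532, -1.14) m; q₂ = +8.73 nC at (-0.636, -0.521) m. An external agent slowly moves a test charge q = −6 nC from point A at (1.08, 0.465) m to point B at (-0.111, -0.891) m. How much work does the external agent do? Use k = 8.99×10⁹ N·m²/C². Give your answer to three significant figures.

For quasistatic motion the external work equals the change in potential energy: W_ext = qΔV = q(V_B − V_A).
At A: distances to the source charges are 1.91 m, 1.98 m; V_A = Σ kqᵢ/rᵢ = 31.9 V.
At B: distances to the source charges are 0.298 m, 0.642 m; V_B = Σ kqᵢ/rᵢ = 72.5 V.
ΔV = V_B − V_A = 40.6 V.
W_ext = qΔV = (-6.00×10⁻⁹ C)(40.6 V) = -2.44×10⁻⁷ J.

-2.44×10⁻⁷ J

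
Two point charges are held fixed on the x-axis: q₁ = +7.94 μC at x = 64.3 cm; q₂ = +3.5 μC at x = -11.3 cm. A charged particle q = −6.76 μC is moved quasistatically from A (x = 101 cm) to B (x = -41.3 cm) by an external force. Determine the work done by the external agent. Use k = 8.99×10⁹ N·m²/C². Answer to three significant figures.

0.338 J

For quasistatic motion the external work equals the change in potential energy: W_ext = qΔV = q(V_B − V_A).
At A: distances to the source charges are 0.367 m, 1.12 m; V_A = Σ kqᵢ/rᵢ = 2.23×10⁵ V.
At B: distances to the source charges are 1.06 m, 0.300 m; V_B = Σ kqᵢ/rᵢ = 1.72×10⁵ V.
ΔV = V_B − V_A = -5.00×10⁴ V.
W_ext = qΔV = (-6.76×10⁻⁶ C)(-5.00×10⁴ V) = 0.338 J.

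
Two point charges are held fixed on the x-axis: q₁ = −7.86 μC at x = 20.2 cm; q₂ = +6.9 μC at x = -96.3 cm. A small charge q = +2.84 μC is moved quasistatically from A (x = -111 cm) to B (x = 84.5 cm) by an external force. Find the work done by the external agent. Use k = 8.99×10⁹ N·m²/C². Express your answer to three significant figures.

-1.26 J

For quasistatic motion the external work equals the change in potential energy: W_ext = qΔV = q(V_B − V_A).
At A: distances to the source charges are 1.31 m, 0.147 m; V_A = Σ kqᵢ/rᵢ = 3.68×10⁵ V.
At B: distances to the source charges are 0.643 m, 1.81 m; V_B = Σ kqᵢ/rᵢ = -7.56×10⁴ V.
ΔV = V_B − V_A = -4.44×10⁵ V.
W_ext = qΔV = (2.84×10⁻⁶ C)(-4.44×10⁵ V) = -1.26 J.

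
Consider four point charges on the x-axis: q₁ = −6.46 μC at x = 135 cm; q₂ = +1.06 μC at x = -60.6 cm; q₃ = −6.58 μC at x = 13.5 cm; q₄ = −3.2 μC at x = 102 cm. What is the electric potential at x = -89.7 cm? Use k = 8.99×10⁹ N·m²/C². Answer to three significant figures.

Electric potential is a scalar, so the contributions from each charge add algebraically: V = Σ kqᵢ/rᵢ.
Distances from the field point to each charge: r₁ = 2.25 m, r₂ = 0.291 m, r₃ = 1.03 m, r₄ = 1.92 m.
V = k[(-6.46×10⁻⁶)/(2.25) + (1.06×10⁻⁶)/(0.291) + (-6.58×10⁻⁶)/(1.03) + (-3.20×10⁻⁶)/(1.92)] = -6.54×10⁴ V.

-6.54×10⁴ V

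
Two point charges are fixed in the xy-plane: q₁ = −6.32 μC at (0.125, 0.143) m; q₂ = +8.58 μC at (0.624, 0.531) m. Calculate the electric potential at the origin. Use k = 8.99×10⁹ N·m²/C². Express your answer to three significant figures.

-2.05×10⁵ V

Electric potential is a scalar, so the contributions from each charge add algebraically: V = Σ kqᵢ/rᵢ.
Distances from the field point to each charge: r₁ = 0.190 m, r₂ = 0.819 m.
V = k[(-6.32×10⁻⁶)/(0.190) + (8.58×10⁻⁶)/(0.819)] = -2.05×10⁵ V.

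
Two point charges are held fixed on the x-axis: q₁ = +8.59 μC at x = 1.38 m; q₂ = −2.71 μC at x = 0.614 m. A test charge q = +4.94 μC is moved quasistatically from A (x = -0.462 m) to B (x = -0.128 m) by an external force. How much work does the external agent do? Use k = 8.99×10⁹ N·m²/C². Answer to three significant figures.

For quasistatic motion the external work equals the change in potential energy: W_ext = qΔV = q(V_B − V_A).
At A: distances to the source charges are 1.84 m, 1.08 m; V_A = Σ kqᵢ/rᵢ = 1.93×10⁴ V.
At B: distances to the source charges are 1.51 m, 0.742 m; V_B = Σ kqᵢ/rᵢ = 1.84×10⁴ V.
ΔV = V_B − V_A = -906 V.
W_ext = qΔV = (4.94×10⁻⁶ C)(-906 V) = -4.48×10⁻³ J.

-4.48×10⁻³ J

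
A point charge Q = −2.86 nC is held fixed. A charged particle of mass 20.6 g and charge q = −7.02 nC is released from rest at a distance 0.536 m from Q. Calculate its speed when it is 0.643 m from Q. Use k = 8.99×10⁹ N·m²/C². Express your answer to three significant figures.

2.33×10⁻³ m/s

Only the electrostatic force acts, so mechanical energy is conserved: ½mv² = U₁ − U₂ = kQq(1/r₁ − 1/r₂).
U₁ − U₂ = (8.99×10⁹ N·m²/C²)(-2.86×10⁻⁹ C)(-7.02×10⁻⁹ C)(1/0.536 − 1/0.643) = 5.60×10⁻⁸ J.
v = √(2·5.60×10⁻⁸/0.0206) = 2.33×10⁻³ m/s.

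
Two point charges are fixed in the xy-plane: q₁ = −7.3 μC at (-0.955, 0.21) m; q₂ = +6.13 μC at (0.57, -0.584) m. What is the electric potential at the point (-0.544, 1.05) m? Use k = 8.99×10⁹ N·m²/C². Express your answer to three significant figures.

-4.23×10⁴ V

The total potential is the scalar sum of each charge's contribution, V = Σ kqᵢ/rᵢ.
Distances from the field point to each charge: r₁ = 0.935 m, r₂ = 1.98 m.
V = k[(-7.30×10⁻⁶)/(0.935) + (6.13×10⁻⁶)/(1.98)] = -4.23×10⁴ V.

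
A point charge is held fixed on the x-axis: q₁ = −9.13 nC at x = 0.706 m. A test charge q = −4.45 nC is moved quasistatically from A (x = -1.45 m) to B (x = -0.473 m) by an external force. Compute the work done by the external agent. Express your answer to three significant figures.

For quasistatic motion the external work equals the change in potential energy: W_ext = qΔV = q(V_B − V_A).
At A: distance to the source charge is 2.16 m; V_A = kq₁/r = -38.1 V.
At B: distance to the source charge is 1.18 m; V_B = kq₁/r = -69.6 V.
ΔV = V_B − V_A = -31.5 V.
W_ext = qΔV = (-4.45×10⁻⁹ C)(-31.5 V) = 1.40×10⁻⁷ J.

1.40×10⁻⁷ J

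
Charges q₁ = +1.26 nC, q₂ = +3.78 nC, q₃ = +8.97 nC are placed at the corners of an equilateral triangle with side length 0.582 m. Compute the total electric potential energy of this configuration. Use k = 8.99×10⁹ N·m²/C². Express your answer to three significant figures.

7.72×10⁻⁷ J

The assembly work is the sum of pairwise potential energies, U = Σ_{i<j} kqᵢqⱼ/rᵢⱼ.
All three pair separations equal the side length, 0.582 m.
U = (7.36×10⁻⁸) + (1.75×10⁻⁷) + (5.24×10⁻⁷) = 7.72×10⁻⁷ J.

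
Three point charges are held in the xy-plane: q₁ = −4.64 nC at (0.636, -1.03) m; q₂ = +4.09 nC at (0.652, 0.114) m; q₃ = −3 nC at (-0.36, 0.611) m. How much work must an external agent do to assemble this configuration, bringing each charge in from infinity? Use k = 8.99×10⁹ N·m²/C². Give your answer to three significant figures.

-1.82×10⁻⁷ J

The work to assemble the configuration equals its total potential energy, U = Σ kqᵢqⱼ/rᵢⱼ over all pairs.
Pair separations: r₁₂ = 1.14 m, r₁₃ = 1.92 m, r₂₃ = 1.13 m.
U = (-1.49×10⁻⁷) + (6.52×10⁻⁸) + (-9.78×10⁻⁸) = -1.82×10⁻⁷ J.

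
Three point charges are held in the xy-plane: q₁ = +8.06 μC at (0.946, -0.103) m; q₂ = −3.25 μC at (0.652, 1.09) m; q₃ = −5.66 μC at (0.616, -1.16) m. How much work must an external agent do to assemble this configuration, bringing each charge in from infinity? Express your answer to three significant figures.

-0.489 J

The work to assemble the configuration equals its total potential energy, U = Σ kqᵢqⱼ/rᵢⱼ over all pairs.
Pair separations: r₁₂ = 1.23 m, r₁₃ = 1.11 m, r₂₃ = 2.25 m.
U = (-0.192) + (-0.370) + (0.0735) = -0.489 J.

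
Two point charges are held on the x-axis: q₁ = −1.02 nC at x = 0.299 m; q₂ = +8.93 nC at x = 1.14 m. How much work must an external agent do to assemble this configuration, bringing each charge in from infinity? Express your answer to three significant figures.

-9.74×10⁻⁸ J

The assembly work is the sum of pairwise potential energies, U = Σ_{i<j} kqᵢqⱼ/rᵢⱼ.
Pair separations: r₁₂ = 0.841 m.
U = (-9.74×10⁻⁸) = -9.74×10⁻⁸ J.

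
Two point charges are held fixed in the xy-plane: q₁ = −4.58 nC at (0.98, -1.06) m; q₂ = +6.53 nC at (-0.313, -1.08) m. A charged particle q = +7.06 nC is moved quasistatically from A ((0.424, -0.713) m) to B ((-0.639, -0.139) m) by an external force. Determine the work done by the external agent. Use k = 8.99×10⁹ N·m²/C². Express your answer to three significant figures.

For quasistatic motion the external work equals the change in potential energy: W_ext = qΔV = q(V_B − V_A).
At A: distances to the source charges are 0.655 m, 0.823 m; V_A = Σ kqᵢ/rᵢ = 8.48 V.
At B: distances to the source charges are 1.86 m, 0.996 m; V_B = Σ kqᵢ/rᵢ = 36.8 V.
ΔV = V_B − V_A = 28.4 V.
W_ext = qΔV = (7.06×10⁻⁹ C)(28.4 V) = 2.00×10⁻⁷ J.

2.00×10⁻⁷ J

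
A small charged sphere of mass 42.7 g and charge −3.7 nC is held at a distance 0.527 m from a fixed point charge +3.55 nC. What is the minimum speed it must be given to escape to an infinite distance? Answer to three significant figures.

To just escape, total mechanical energy must reach zero at infinity: ½mv²_min + U = 0, so ½mv²_min = −U = |kQq|/r.
|U| = |kQq|/r = (8.99×10⁹ N·m²/C²)(3.55×10⁻⁹)(3.70×10⁻⁹)/(0.527) = 2.24×10⁻⁷ J.
v_min = √(2|U|/m) = √(2·2.24×10⁻⁷/0.0427) = 3.24×10⁻³ m/s.

3.24×10⁻³ m/s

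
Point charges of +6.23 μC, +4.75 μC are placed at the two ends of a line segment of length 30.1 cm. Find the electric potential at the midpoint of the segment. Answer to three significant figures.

Electric potential is a scalar, so the contributions from each charge add algebraically: V = Σ kqᵢ/rᵢ.
Each charge is 0.150 m from the midpoint.
V = k[(6.23×10⁻⁶)/(0.150) + (4.75×10⁻⁶)/(0.150)] = 6.56×10⁵ V.

6.56×10⁵ V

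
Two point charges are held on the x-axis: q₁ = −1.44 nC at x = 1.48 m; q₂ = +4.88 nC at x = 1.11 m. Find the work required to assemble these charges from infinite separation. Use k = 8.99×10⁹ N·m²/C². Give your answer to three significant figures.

The assembly work is the sum of pairwise potential energies, U = Σ_{i<j} kqᵢqⱼ/rᵢⱼ.
Pair separations: r₁₂ = 0.370 m.
U = (-1.71×10⁻⁷) = -1.71×10⁻⁷ J.

-1.71×10⁻⁷ J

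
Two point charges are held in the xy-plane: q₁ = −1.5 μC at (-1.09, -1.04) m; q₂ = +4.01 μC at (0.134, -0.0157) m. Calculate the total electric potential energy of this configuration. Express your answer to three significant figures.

The assembly work is the sum of pairwise potential energies, U = Σ_{i<j} kqᵢqⱼ/rᵢⱼ.
Pair separations: r₁₂ = 1.60 m.
U = (-0.0339) = -0.0339 J.

-0.0339 J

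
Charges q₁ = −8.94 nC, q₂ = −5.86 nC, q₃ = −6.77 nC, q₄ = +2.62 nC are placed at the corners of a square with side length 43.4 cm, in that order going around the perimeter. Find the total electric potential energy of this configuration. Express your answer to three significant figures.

The assembly work is the sum of pairwise potential energies, U = Σ_{i<j} kqᵢqⱼ/rᵢⱼ.
The four side pairs have separation 0.434 m and the two diagonal pairs 0.614 m.
Summing all 6 pair terms gives U = 1.72×10⁻⁶ J.

1.72×10⁻⁶ J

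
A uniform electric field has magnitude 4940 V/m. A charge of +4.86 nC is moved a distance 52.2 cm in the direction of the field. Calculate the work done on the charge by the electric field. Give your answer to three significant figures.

1.25×10⁻⁵ J

The potential change for a displacement 52.2 cm in the direction of the field is ΔV = −Ed = -2580 V.
W_field = −qΔV = 1.25×10⁻⁵ J.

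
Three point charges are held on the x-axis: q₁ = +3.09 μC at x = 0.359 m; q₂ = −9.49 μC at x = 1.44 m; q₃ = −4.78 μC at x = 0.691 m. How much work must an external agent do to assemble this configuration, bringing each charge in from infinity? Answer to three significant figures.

-0.0994 J

The assembly work is the sum of pairwise potential energies, U = Σ_{i<j} kqᵢqⱼ/rᵢⱼ.
Pair separations: r₁₂ = 1.08 m, r₁₃ = 0.332 m, r₂₃ = 0.749 m.
U = (-0.244) + (-0.400) + (0.544) = -0.0994 J.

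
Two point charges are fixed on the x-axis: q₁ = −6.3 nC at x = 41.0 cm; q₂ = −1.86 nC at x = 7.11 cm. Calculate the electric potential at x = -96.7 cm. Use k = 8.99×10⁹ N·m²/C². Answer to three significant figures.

Electric potential is a scalar, so the contributions from each charge add algebraically: V = Σ kqᵢ/rᵢ.
Distances from the field point to each charge: r₁ = 1.38 m, r₂ = 1.04 m.
V = k[(-6.30×10⁻⁹)/(1.38) + (-1.86×10⁻⁹)/(1.04)] = -57.2 V.

-57.2 V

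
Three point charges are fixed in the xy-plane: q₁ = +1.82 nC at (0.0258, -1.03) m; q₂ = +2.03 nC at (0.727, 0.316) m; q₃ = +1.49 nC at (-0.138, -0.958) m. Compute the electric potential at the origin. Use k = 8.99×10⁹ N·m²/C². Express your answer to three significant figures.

Electric potential is a scalar, so the contributions from each charge add algebraically: V = Σ kqᵢ/rᵢ.
Distances from the field point to each charge: r₁ = 1.03 m, r₂ = 0.793 m, r₃ = 0.968 m.
V = k[(1.82×10⁻⁹)/(1.03) + (2.03×10⁻⁹)/(0.793) + (1.49×10⁻⁹)/(0.968)] = 52.7 V.

52.7 V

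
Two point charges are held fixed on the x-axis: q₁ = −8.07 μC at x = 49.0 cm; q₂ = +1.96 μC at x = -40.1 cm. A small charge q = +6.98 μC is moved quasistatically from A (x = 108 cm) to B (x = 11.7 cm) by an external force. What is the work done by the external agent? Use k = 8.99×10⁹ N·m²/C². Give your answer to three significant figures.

For quasistatic motion the external work equals the change in potential energy: W_ext = qΔV = q(V_B − V_A).
At A: distances to the source charges are 0.590 m, 1.48 m; V_A = Σ kqᵢ/rᵢ = -1.11×10⁵ V.
At B: distances to the source charges are 0.373 m, 0.518 m; V_B = Σ kqᵢ/rᵢ = -1.60×10⁵ V.
ΔV = V_B − V_A = -4.94×10⁴ V.
W_ext = qΔV = (6.98×10⁻⁶ C)(-4.94×10⁴ V) = -0.345 J.

-0.345 J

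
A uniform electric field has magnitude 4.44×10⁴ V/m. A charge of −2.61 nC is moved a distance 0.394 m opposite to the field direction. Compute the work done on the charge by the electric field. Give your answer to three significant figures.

4.57×10⁻⁵ J

The potential change for a displacement 0.394 m opposite to the field direction is ΔV = +Ed = 1.75×10⁴ V.
W_field = −qΔV = 4.57×10⁻⁵ J.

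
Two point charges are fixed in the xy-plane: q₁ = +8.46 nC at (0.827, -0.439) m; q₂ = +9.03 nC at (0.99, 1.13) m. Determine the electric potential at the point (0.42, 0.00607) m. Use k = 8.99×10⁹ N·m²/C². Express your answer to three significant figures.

191 V

The total potential is the scalar sum of each charge's contribution, V = Σ kqᵢ/rᵢ.
Distances from the field point to each charge: r₁ = 0.603 m, r₂ = 1.26 m.
V = k[(8.46×10⁻⁹)/(0.603) + (9.03×10⁻⁹)/(1.26)] = 191 V.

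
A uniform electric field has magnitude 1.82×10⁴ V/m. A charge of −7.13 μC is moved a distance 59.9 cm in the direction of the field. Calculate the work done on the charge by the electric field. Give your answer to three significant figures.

The potential change for a displacement 59.9 cm in the direction of the field is ΔV = −Ed = -1.09×10⁴ V.
W_field = −qΔV = -0.0777 J.

-0.0777 J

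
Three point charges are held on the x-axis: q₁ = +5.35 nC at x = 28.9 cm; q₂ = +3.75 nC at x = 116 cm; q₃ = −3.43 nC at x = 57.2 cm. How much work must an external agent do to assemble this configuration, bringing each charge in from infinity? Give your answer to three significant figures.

The assembly work is the sum of pairwise potential energies, U = Σ_{i<j} kqᵢqⱼ/rᵢⱼ.
Pair separations: r₁₂ = 0.871 m, r₁₃ = 0.283 m, r₂₃ = 0.588 m.
U = (2.07×10⁻⁷) + (-5.83×10⁻⁷) + (-1.97×10⁻⁷) = -5.73×10⁻⁷ J.

-5.73×10⁻⁷ J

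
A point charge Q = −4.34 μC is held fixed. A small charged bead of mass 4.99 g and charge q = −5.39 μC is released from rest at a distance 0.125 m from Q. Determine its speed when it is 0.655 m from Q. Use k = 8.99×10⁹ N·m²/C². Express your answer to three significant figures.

Only the electrostatic force acts, so mechanical energy is conserved: ½mv² = U₁ − U₂ = kQq(1/r₁ − 1/r₂).
U₁ − U₂ = (8.99×10⁹ N·m²/C²)(-4.34×10⁻⁶ C)(-5.39×10⁻⁶ C)(1/0.125 − 1/0.655) = 1.36 J.
v = √(2·1.36/4.99×10⁻³) = 23.4 m/s.

23.4 m/s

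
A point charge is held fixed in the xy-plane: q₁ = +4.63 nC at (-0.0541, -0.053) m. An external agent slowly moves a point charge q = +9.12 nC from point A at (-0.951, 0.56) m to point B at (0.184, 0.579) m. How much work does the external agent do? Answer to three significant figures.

2.13×10⁻⁷ J

For quasistatic motion the external work equals the change in potential energy: W_ext = qΔV = q(V_B − V_A).
At A: distance to the source charge is 1.09 m; V_A = kq₁/r = 38.3 V.
At B: distance to the source charge is 0.675 m; V_B = kq₁/r = 61.6 V.
ΔV = V_B − V_A = 23.3 V.
W_ext = qΔV = (9.12×10⁻⁹ C)(23.3 V) = 2.13×10⁻⁷ J.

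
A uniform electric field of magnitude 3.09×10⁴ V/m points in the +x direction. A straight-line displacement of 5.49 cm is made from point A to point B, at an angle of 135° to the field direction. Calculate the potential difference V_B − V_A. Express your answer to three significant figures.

1200 V

Only the component of displacement along E changes the potential: ΔV = −E·d·cosθ.
ΔV = −(3.09×10⁴ V/m)(0.0549 m)cos135° = 1200 V.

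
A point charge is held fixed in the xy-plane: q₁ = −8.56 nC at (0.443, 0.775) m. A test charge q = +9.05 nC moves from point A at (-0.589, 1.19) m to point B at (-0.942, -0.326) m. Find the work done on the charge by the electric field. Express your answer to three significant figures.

-2.32×10⁻⁷ J

The work done by the electric force is W_field = −ΔU = −q(V_B − V_A) = q(V_A − V_B).
At A: distance to the source charge is 1.11 m; V_A = kq₁/r = -69.2 V.
At B: distance to the source charge is 1.77 m; V_B = kq₁/r = -43.5 V.
ΔV = V_B − V_A = 25.7 V.
W_field = −qΔV = −(9.05×10⁻⁹ C)(25.7 V) = -2.32×10⁻⁷ J.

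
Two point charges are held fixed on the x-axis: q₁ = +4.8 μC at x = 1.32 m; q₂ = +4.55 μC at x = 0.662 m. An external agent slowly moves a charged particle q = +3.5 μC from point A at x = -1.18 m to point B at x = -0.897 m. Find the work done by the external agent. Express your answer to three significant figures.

0.0218 J

For quasistatic motion the external work equals the change in potential energy: W_ext = qΔV = q(V_B − V_A).
At A: distances to the source charges are 2.50 m, 1.84 m; V_A = Σ kqᵢ/rᵢ = 3.95×10⁴ V.
At B: distances to the source charges are 2.22 m, 1.56 m; V_B = Σ kqᵢ/rᵢ = 4.57×10⁴ V.
ΔV = V_B − V_A = 6230 V.
W_ext = qΔV = (3.50×10⁻⁶ C)(6230 V) = 0.0218 J.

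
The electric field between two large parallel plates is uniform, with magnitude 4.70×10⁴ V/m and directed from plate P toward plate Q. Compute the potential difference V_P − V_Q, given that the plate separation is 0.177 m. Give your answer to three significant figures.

8320 V

In a uniform field, potential decreases in the direction of E: ΔV = −E·d for a displacement d parallel to E.
Going from Q to P is a displacement of 0.177 m opposite to the field, so V_P − V_Q = +Ed = 8320 V.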